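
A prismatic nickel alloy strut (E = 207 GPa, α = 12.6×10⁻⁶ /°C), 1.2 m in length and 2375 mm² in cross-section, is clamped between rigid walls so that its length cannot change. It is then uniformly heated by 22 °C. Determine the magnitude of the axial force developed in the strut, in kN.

The ends cannot move, so σ = EαΔT = 207×10³ × 12.6×10⁻⁶ × 22 = 57.38 MPa.
P = AEαΔT = 2375 × 207×10³ × 12.6×10⁻⁶ × 22 = 136.3 kN (compressive).

P ≈ 136 kN (compressive)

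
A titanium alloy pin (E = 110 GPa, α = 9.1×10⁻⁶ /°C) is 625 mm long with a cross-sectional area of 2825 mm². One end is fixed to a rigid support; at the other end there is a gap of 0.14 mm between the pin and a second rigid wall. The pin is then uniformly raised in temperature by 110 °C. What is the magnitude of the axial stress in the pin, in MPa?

Free thermal elongation = αΔT L = 9.1×10⁻⁶ × 110 × 625 = 0.6256 mm.
This exceeds the 0.14 mm gap, so the wall pushes back. The portion of expansion that must be recovered elastically is δ_free − gap = 0.6256 − 0.14 = 0.4856 mm.
That suppressed elongation corresponds to σ = E·Δ/L = 110×10³ × 0.4856/625 = 85.47 MPa.

σ ≈ 85.5 MPa (compressive)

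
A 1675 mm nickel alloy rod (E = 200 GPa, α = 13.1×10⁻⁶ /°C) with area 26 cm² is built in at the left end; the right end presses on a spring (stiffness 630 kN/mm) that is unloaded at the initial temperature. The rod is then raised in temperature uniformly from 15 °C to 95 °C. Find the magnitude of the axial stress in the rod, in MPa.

σ ≈ 140 MPa (compressive)

If the spring were absent the rod would lengthen by αΔT L = 13.1×10⁻⁶ × 80 × 1675 = 1.755 mm.
Let P be the compressive force at the spring. The rod shortens elastically by PL/(AE) and the spring compresses by P/k; together these equal δ_free.
So P = δ_free / [L/(AE) + 1/k] = 1.755 / [ 1675/(2600×200×10³) + 1/(630×10³) ].
P = 1.755 / 4.808×10⁻⁶ = 365100 N.
σ = P/A = 365100/2600 = 140.4 MPa.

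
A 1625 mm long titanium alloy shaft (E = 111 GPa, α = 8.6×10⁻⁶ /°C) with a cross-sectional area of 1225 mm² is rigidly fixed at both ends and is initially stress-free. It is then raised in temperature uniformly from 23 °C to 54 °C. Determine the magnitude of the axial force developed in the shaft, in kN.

With zero net strain, σ = E·αΔT = 111 GPa × 8.6×10⁻⁶ × 31 = 29.59 MPa.
P = AEαΔT = 1225 × 111×10³ × 8.6×10⁻⁶ × 31 = 36.25 kN (compressive).

P ≈ 36.3 kN (compressive)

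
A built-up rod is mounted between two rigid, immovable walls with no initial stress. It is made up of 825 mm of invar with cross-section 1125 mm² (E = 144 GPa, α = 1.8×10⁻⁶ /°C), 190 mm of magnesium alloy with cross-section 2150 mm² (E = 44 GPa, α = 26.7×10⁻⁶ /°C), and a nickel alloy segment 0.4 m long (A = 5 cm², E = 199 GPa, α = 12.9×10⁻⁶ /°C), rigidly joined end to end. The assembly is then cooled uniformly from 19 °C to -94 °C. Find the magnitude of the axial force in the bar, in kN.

P ≈ 119 kN (tensile)

With the walls removed the bar would change length by δ_free = Σ αᵢΔT Lᵢ = 1.8×10⁻⁶×113×825 + 26.7×10⁻⁶×113×190 + 12.9×10⁻⁶×113×400 = 1.324 mm.
Since the ends are fixed, an axial force P builds up, equal in every segment, with P · Σ Lᵢ/(AᵢEᵢ) = δ_free.
Σ Lᵢ/(AᵢEᵢ) = 825/(1125×144×10³) + 190/(2150×44×10³) + 400/(500×199×10³) = 1.112×10⁻⁵ mm/N.
Hence P = δ_free / Σ(L/AE) = 1.324/1.112×10⁻⁵ = 119.1 kN (tensile).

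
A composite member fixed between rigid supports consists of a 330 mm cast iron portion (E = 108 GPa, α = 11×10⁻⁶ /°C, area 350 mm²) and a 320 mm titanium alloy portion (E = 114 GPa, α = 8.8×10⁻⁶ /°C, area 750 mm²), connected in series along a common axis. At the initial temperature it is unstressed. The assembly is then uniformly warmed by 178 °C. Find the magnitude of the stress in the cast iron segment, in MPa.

If the supports were absent, the total length change would be Σ αᵢΔT Lᵢ = 11×10⁻⁶×178×330 + 8.8×10⁻⁶×178×320 = 1.147 mm.
The walls prevent any net length change, so an axial force P (same in every segment) develops. Compatibility: P · Σ Lᵢ/(AᵢEᵢ) = δ_free.
The series flexibility is Σ Lᵢ/(AᵢEᵢ) = 330/(350×108×10³) + 320/(750×114×10³) = 1.247×10⁻⁵ mm/N.
So P = 1.147 / 1.247×10⁻⁵ = 91.99 kN, compressive.
σ_{cast iron} = P / A = 91990 / 350 = 262.8 MPa.

σ ≈ 263 MPa (compressive)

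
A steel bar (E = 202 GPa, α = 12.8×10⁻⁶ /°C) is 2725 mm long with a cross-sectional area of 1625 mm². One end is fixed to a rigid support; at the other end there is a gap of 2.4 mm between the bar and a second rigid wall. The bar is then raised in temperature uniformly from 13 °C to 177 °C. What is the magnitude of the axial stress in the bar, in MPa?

σ ≈ 246 MPa (compressive)

If the wall were absent the bar would grow by αΔT L = 12.8×10⁻⁶ × 164 × 2725 = 5.72 mm.
After closing the 2.4 mm clearance, 5.72 − 2.4 = 3.32 mm of expansion remains to be suppressed by the wall.
Compatibility: PL/(AE) = 3.32 mm, so σ = P/A = E × (3.32/2725) = 246.1 MPa.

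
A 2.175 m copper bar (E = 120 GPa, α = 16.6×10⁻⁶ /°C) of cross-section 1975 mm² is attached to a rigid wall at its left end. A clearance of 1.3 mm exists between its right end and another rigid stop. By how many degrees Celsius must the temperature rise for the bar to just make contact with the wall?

The gap closes when αΔT L = 1.3 mm, since the bar is still unstressed at that instant.
ΔT = 1.3 / (16.6×10⁻⁶ × 2175) = 36.01 °C.

ΔT ≈ 36 °C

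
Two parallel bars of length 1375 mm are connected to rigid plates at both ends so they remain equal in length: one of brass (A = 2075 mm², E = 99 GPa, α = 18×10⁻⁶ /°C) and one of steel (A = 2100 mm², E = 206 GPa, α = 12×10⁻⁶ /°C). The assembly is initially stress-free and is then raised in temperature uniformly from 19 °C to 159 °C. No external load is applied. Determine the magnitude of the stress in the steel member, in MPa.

σ ≈ 55.7 MPa (tensile)

The brass has the larger α, so on heating it would change length more than the steel if both were free. The rigid plates force a common final length, so the brass is put into compression and the steel into tension, with equal and opposite forces P (no external load).
Equating the net (thermal + elastic) strains gives |α₁ − α₂|·ΔT = P·[1/(A₁E₁) + 1/(A₂E₂)].
|α₁ − α₂|·ΔT = 6×10⁻⁶ × 140 = 0.00084.
1/(A₁E₁) + 1/(A₂E₂) = 1/(2075×99×10³) + 1/(2100×206×10³) = 7.18×10⁻⁹ N⁻¹.
P = 0.00084 / 7.18×10⁻⁹ = 117000 N = 117 kN.
σ_{steel} = P/A₂ = 117000/2100 = 55.71 MPa, tensile.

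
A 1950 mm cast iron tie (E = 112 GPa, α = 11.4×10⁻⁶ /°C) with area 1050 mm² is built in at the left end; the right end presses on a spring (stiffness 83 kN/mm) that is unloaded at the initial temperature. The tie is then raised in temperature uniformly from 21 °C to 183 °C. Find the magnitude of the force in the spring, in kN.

P ≈ 126 kN

The unrestrained thermal change is αΔT L = 11.4×10⁻⁶ × 162 × 1950 = 3.601 mm.
With a force P in the spring, the elastic change of the tie is PL/(AE) and that of the spring is P/k; compatibility requires their sum to equal δ_free.
So P = δ_free / [L/(AE) + 1/k] = 3.601 / [ 1950/(1050×112×10³) + 1/(83×10³) ].
P = 3.601 / 2.863×10⁻⁵ = 125800 N.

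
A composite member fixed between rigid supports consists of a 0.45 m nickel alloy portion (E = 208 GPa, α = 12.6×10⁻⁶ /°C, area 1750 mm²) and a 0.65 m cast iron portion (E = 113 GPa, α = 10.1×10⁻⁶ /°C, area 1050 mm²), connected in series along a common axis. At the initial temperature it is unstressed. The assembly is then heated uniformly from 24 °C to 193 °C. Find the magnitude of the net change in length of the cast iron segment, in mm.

|ΔL| ≈ 0.578 mm

If the supports were absent, the total length change would be Σ αᵢΔT Lᵢ = 12.6×10⁻⁶×169×450 + 10.1×10⁻⁶×169×650 = 2.068 mm.
Since the ends are fixed, an axial force P builds up, equal in every segment, with P · Σ Lᵢ/(AᵢEᵢ) = δ_free.
The series flexibility is Σ Lᵢ/(AᵢEᵢ) = 450/(1750×208×10³) + 650/(1050×113×10³) = 6.715×10⁻⁶ mm/N.
P = 2.068 / 6.715×10⁻⁶ = 307900 N = 307.9 kN, compressive.
For the cast iron segment, free thermal change = 10.1×10⁻⁶×169×650 = 1.109 mm and elastic change from P = 307900×650/(1050×113×10³) = 1.687 mm; these oppose, so the net change is 0.578 mm (segment shortens).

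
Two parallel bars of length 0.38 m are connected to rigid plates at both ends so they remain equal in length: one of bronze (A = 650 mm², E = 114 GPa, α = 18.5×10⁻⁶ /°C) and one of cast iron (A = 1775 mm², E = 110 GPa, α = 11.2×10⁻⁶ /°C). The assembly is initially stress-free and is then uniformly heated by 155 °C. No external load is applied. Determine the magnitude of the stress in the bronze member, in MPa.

σ ≈ 93.5 MPa (compressive)

The bronze has the larger α, so on heating it would change length more than the cast iron if both were free. The rigid plates force a common final length, so the bronze is put into compression and the cast iron into tension, with equal and opposite forces P (no external load).
Equating the net (thermal + elastic) strains gives |α₁ − α₂|·ΔT = P·[1/(A₁E₁) + 1/(A₂E₂)].
|α₁ − α₂|·ΔT = 7.3×10⁻⁶ × 155 = 0.001132.
1/(A₁E₁) + 1/(A₂E₂) = 1/(650×114×10³) + 1/(1775×110×10³) = 1.862×10⁻⁸ N⁻¹.
P = 0.001132 / 1.862×10⁻⁸ = 60780 N = 60.78 kN.
σ_{bronze} = P/A₁ = 60780/650 = 93.5 MPa, compressive.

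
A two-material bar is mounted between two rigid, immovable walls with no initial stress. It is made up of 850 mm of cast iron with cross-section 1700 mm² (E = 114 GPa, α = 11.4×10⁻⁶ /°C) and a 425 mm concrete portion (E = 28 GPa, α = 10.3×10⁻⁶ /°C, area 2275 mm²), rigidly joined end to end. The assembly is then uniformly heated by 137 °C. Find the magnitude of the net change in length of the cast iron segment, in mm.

With the walls removed the bar would change length by δ_free = Σ αᵢΔT Lᵢ = 11.4×10⁻⁶×137×850 + 10.3×10⁻⁶×137×425 = 1.927 mm.
Since the ends are fixed, an axial force P builds up, equal in every segment, with P · Σ Lᵢ/(AᵢEᵢ) = δ_free.
Σ Lᵢ/(AᵢEᵢ) = 850/(1700×114×10³) + 425/(2275×28×10³) = 1.106×10⁻⁵ mm/N.
P = 1.927 / 1.106×10⁻⁵ = 174300 N = 174.3 kN, compressive.
For the cast iron segment, free thermal change = 11.4×10⁻⁶×137×850 = 1.328 mm and elastic change from P = 174300×850/(1700×114×10³) = 0.7644 mm; these oppose, so the net change is 0.563 mm (segment lengthens).

|ΔL| ≈ 0.563 mm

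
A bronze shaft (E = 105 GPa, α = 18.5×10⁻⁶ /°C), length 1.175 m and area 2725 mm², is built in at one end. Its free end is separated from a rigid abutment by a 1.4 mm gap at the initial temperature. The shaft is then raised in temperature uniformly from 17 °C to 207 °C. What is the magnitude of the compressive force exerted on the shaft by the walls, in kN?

If the wall were absent the shaft would grow by αΔT L = 18.5×10⁻⁶ × 190 × 1175 = 4.13 mm.
This exceeds the 1.4 mm gap, so the wall pushes back. The portion of expansion that must be recovered elastically is δ_free − gap = 4.13 − 1.4 = 2.73 mm.
Compatibility: PL/(AE) = 2.73 mm, so σ = P/A = E × (2.73/1175) = 244 MPa.
Force on the wall = σA = 244 × 2725 mm² = 664.8 kN.

P ≈ 665 kN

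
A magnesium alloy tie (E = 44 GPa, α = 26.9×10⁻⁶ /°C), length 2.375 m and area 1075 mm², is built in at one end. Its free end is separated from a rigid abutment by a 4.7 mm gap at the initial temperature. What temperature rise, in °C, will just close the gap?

ΔT ≈ 73.6 °C

The gap closes when αΔT L = 4.7 mm, since the tie is still unstressed at that instant.
So ΔT = g/(αL) = 4.7/(26.9×10⁻⁶ × 2375) = 73.57 °C.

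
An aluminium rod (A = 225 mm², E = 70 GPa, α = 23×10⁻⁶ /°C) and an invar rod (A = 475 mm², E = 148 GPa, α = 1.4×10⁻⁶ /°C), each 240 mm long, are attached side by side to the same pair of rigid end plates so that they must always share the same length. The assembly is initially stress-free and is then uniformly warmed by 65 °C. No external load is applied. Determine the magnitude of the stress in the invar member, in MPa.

The aluminium has the larger α, so on heating it would change length more than the invar if both were free. The rigid plates force a common final length, so the aluminium is put into compression and the invar into tension, with equal and opposite forces P (no external load).
Setting the final lengths equal and cancelling L: (α₁ − α₂)ΔT = P/(A₁E₁) + P/(A₂E₂).
|α₁ − α₂|·ΔT = 21.6×10⁻⁶ × 65 = 0.001404.
1/(A₁E₁) + 1/(A₂E₂) = 1/(225×70×10³) + 1/(475×148×10³) = 7.772×10⁻⁸ N⁻¹.
P = 0.001404 / 7.772×10⁻⁸ = 18070 N = 18.07 kN.
σ_{invar} = P/A₂ = 18070/475 = 38.03 MPa, tensile.

σ ≈ 38 MPa (tensile)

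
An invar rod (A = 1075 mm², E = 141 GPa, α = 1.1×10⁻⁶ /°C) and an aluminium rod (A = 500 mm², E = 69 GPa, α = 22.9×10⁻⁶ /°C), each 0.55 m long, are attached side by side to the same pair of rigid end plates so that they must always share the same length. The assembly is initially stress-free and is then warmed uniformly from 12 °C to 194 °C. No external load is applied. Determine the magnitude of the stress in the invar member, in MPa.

σ ≈ 104 MPa (tensile)

Both members must finish at the same length. With the larger α, the aluminium tends to over-expand; the plates restrain it, putting the aluminium in compression and the invar in tension. With no external load the two internal forces are equal and opposite, magnitude P.
Equating the net (thermal + elastic) strains gives |α₁ − α₂|·ΔT = P·[1/(A₁E₁) + 1/(A₂E₂)].
|α₁ − α₂|·ΔT = 21.8×10⁻⁶ × 182 = 0.003968.
1/(A₁E₁) + 1/(A₂E₂) = 1/(1075×141×10³) + 1/(500×69×10³) = 3.558×10⁻⁸ N⁻¹.
P = 0.003968 / 3.558×10⁻⁸ = 111500 N = 111.5 kN.
σ_{invar} = P/A₁ = 111500/1075 = 103.7 MPa, tensile.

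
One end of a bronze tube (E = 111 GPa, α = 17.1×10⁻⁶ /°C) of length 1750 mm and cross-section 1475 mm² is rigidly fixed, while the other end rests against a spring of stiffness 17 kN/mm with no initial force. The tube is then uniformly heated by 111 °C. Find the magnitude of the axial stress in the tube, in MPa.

If the spring were absent the tube would lengthen by αΔT L = 17.1×10⁻⁶ × 111 × 1750 = 3.322 mm.
Let P be the compressive force at the spring. The tube shortens elastically by PL/(AE) and the spring compresses by P/k; together these equal δ_free.
P [ L/(AE) + 1/k ] = δ_free → P [ 1750/(1475×111×10³) + 1/(17×10³) ] = 3.322.
P = 3.322 / 6.951×10⁻⁵ = 47790 N.
σ = P/A = 47790/1475 = 32.4 MPa.

σ ≈ 32.4 MPa (compressive)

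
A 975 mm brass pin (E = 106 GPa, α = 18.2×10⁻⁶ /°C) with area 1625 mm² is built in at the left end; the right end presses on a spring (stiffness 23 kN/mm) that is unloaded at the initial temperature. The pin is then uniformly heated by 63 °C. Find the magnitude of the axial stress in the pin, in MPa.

Free thermal expansion: δ_free = αΔT L = 18.2×10⁻⁶ × 63 × 975 = 1.118 mm.
Let P be the compressive force at the spring. The pin shortens elastically by PL/(AE) and the spring compresses by P/k; together these equal δ_free.
P [ L/(AE) + 1/k ] = δ_free → P [ 975/(1625×106×10³) + 1/(23×10³) ] = 1.118.
P = 1.118 / 4.914×10⁻⁵ = 22750 N.
σ = P/A = 22750/1625 = 14 MPa.

σ ≈ 14 MPa (compressive)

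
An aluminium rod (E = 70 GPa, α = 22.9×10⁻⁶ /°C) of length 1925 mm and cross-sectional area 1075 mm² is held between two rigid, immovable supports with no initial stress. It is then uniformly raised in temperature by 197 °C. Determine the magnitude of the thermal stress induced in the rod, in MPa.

σ ≈ 316 MPa (compressive)

The supports are rigid, so the total axial strain is zero. The restrained thermal strain is ε = αΔT = 22.9×10⁻⁶ × 197 = 4511.3×10⁻⁶.
σ = EαΔT = 70×10³ × 22.9×10⁻⁶ × 197 = 315.8 MPa (compressive; the rod is trying to expand).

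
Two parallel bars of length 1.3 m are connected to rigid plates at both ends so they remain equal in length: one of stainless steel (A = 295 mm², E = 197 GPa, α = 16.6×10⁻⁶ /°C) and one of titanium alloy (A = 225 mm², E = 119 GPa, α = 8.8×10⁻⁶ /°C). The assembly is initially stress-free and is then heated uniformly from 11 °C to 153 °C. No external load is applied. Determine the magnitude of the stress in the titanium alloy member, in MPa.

σ ≈ 90.2 MPa (tensile)

Equilibrium of a rigid end plate with no external load gives equal and opposite internal forces ±P in the two members. Since α_{stainless steel} > α_{titanium alloy}, heating drives the stainless steel into compression and the titanium alloy into tension.
Equating the net (thermal + elastic) strains gives |α₁ − α₂|·ΔT = P·[1/(A₁E₁) + 1/(A₂E₂)].
|α₁ − α₂|·ΔT = 7.8×10⁻⁶ × 142 = 0.001108.
1/(A₁E₁) + 1/(A₂E₂) = 1/(295×197×10³) + 1/(225×119×10³) = 5.456×10⁻⁸ N⁻¹.
So P = 0.001108 / 5.456×10⁻⁸ = 20.3 kN.
σ_{titanium alloy} = P/A₂ = 20300/225 = 90.23 MPa, tensile.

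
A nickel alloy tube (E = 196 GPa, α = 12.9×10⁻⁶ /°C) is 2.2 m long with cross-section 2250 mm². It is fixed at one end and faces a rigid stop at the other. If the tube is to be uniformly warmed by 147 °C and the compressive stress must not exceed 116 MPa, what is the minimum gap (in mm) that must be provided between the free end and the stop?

With no wall the tube would lengthen by αΔT L = 12.9×10⁻⁶ × 147 × 2200 = 4.172 mm.
A stress of 116 MPa corresponds to the wall pushing the tube back by σL/E = 116×2200/(196×10³) = 1.302 mm.
The gap must absorb the remainder: g_min = 4.172 − 1.302 = 2.87 mm.

g ≈ 2.87 mm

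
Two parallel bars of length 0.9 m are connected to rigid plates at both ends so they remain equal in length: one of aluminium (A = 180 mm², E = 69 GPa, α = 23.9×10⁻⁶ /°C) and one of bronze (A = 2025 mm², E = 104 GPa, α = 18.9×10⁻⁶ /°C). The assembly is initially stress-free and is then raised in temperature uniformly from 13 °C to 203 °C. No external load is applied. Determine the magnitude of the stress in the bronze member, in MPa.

σ ≈ 5.5 MPa (tensile)

Both members must finish at the same length. With the larger α, the aluminium tends to over-expand; the plates restrain it, putting the aluminium in compression and the bronze in tension. With no external load the two internal forces are equal and opposite, magnitude P.
Setting the final lengths equal and cancelling L: (α₁ − α₂)ΔT = P/(A₁E₁) + P/(A₂E₂).
|α₁ − α₂|·ΔT = 5×10⁻⁶ × 190 = 0.00095.
1/(A₁E₁) + 1/(A₂E₂) = 1/(180×69×10³) + 1/(2025×104×10³) = 8.526×10⁻⁸ N⁻¹.
So P = 0.00095 / 8.526×10⁻⁸ = 11.14 kN.
σ_{bronze} = P/A₂ = 11140/2025 = 5.502 MPa, tensile.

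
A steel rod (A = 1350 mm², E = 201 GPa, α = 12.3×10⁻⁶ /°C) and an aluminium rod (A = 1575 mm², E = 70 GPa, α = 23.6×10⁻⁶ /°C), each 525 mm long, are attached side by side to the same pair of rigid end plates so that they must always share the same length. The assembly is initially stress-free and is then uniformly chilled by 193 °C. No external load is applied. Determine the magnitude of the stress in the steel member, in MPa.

Both members must finish at the same length. With the larger α, the aluminium tends to over-contract; the plates restrain it, putting the aluminium in tension and the steel in compression. With no external load the two internal forces are equal and opposite, magnitude P.
Setting the final lengths equal and cancelling L: (α₁ − α₂)ΔT = P/(A₁E₁) + P/(A₂E₂).
|α₁ − α₂|·ΔT = 11.3×10⁻⁶ × 193 = 0.002181.
1/(A₁E₁) + 1/(A₂E₂) = 1/(1350×201×10³) + 1/(1575×70×10³) = 1.276×10⁻⁸ N⁻¹.
P = 0.002181 / 1.276×10⁻⁸ = 171000 N = 171 kN.
σ_{steel} = P/A₁ = 171000/1350 = 126.6 MPa, compressive.

σ ≈ 127 MPa (compressive)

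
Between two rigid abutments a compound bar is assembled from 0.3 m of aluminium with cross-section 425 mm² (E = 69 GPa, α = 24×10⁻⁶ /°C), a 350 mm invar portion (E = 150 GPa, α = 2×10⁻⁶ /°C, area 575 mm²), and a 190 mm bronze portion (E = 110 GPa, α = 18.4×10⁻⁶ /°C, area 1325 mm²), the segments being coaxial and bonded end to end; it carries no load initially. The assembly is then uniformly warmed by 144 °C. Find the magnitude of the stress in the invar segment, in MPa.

If the supports were absent, the total length change would be Σ αᵢΔT Lᵢ = 24×10⁻⁶×144×300 + 2×10⁻⁶×144×350 + 18.4×10⁻⁶×144×190 = 1.641 mm.
Since the ends are fixed, an axial force P builds up, equal in every segment, with P · Σ Lᵢ/(AᵢEᵢ) = δ_free.
The series flexibility is Σ Lᵢ/(AᵢEᵢ) = 300/(425×69×10³) + 350/(575×150×10³) + 190/(1325×110×10³) = 1.559×10⁻⁵ mm/N.
Hence P = δ_free / Σ(L/AE) = 1.641/1.559×10⁻⁵ = 105.2 kN (compressive).
σ_{invar} = P / A = 105200 / 575 = 183 MPa.

σ ≈ 183 MPa (compressive)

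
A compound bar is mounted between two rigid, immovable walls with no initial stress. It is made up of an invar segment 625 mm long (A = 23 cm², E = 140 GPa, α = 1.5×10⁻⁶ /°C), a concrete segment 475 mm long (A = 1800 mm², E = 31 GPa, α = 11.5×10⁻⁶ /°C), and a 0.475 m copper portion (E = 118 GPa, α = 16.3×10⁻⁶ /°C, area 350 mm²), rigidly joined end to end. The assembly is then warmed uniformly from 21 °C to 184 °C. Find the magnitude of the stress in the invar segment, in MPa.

Free thermal expansion of the whole bar: Σ αᵢΔT Lᵢ = 1.5×10⁻⁶×163×625 + 11.5×10⁻⁶×163×475 + 16.3×10⁻⁶×163×475 = 2.305 mm.
Since the ends are fixed, an axial force P builds up, equal in every segment, with P · Σ Lᵢ/(AᵢEᵢ) = δ_free.
The series flexibility is Σ Lᵢ/(AᵢEᵢ) = 625/(2300×140×10³) + 475/(1800×31×10³) + 475/(350×118×10³) = 2.195×10⁻⁵ mm/N.
P = 2.305 / 2.195×10⁻⁵ = 105000 N = 105 kN, compressive.
σ_{invar} = P / A = 105000 / 2300 = 45.65 MPa.

σ ≈ 45.7 MPa (compressive)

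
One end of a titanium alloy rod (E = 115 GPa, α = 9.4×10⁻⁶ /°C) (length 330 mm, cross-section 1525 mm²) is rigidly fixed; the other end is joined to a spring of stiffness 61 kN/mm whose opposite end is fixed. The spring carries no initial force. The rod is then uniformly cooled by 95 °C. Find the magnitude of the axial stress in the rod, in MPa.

σ ≈ 10.6 MPa (tensile)

The unrestrained thermal change is αΔT L = 9.4×10⁻⁶ × 95 × 330 = 0.2947 mm.
With a force P in the spring, the elastic change of the rod is PL/(AE) and that of the spring is P/k; compatibility requires their sum to equal δ_free.
P [ L/(AE) + 1/k ] = δ_free → P [ 330/(1525×115×10³) + 1/(61×10³) ] = 0.2947.
P = 0.2947 / 1.828×10⁻⁵ = 16130 N.
σ = P/A = 16130/1525 = 10.57 MPa.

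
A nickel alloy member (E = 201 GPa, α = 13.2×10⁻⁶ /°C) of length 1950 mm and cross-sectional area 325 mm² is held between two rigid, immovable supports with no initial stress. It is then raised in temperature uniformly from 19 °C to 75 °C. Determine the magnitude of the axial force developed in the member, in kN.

Full restraint means ε = 0, so the stress is σ = EαΔT = 201×10³ × 13.2×10⁻⁶ × 56 = 148.6 MPa.
Then P = σA = 148.6 × 325 mm² = 48.29 kN, compressive.

P ≈ 48.3 kN (compressive)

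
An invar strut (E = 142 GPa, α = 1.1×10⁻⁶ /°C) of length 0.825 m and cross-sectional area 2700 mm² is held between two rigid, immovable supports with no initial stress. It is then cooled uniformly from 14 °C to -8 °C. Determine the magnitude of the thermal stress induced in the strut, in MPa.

σ ≈ 3.44 MPa (tensile)

The supports are rigid, so the total axial strain is zero. The restrained thermal strain is ε = αΔT = 1.1×10⁻⁶ × 22 = 24.2×10⁻⁶.
The stress required to suppress this strain is σ = Eε = 142×10³ × 24.2×10⁻⁶ = 3.436 MPa, tensile since the strut is trying to contract.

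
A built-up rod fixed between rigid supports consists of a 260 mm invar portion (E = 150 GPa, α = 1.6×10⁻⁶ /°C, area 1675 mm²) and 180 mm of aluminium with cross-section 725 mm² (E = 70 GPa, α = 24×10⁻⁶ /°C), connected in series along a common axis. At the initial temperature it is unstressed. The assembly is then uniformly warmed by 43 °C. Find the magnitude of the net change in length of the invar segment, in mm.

With the walls removed the bar would change length by δ_free = Σ αᵢΔT Lᵢ = 1.6×10⁻⁶×43×260 + 24×10⁻⁶×43×180 = 0.2036 mm.
The walls prevent any net length change, so an axial force P (same in every segment) develops. Compatibility: P · Σ Lᵢ/(AᵢEᵢ) = δ_free.
Σ Lᵢ/(AᵢEᵢ) = 260/(1675×150×10³) + 180/(725×70×10³) = 4.582×10⁻⁶ mm/N.
P = 0.2036 / 4.582×10⁻⁶ = 44450 N = 44.45 kN, compressive.
For the invar segment, free thermal change = 1.6×10⁻⁶×43×260 = 0.01789 mm and elastic change from P = 44450×260/(1675×150×10³) = 0.046 mm; these oppose, so the net change is 0.0281 mm (segment shortens).

|ΔL| ≈ 0.0281 mm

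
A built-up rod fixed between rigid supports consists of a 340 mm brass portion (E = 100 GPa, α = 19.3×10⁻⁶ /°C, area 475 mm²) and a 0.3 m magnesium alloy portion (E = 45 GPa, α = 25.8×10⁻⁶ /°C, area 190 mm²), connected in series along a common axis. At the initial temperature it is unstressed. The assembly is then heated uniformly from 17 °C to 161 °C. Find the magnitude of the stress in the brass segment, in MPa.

σ ≈ 103 MPa (compressive)

With the walls removed the bar would change length by δ_free = Σ αᵢΔT Lᵢ = 19.3×10⁻⁶×144×340 + 25.8×10⁻⁶×144×300 = 2.059 mm.
Since the ends are fixed, an axial force P builds up, equal in every segment, with P · Σ Lᵢ/(AᵢEᵢ) = δ_free.
Σ Lᵢ/(AᵢEᵢ) = 340/(475×100×10³) + 300/(190×45×10³) = 4.225×10⁻⁵ mm/N.
So P = 2.059 / 4.225×10⁻⁵ = 48.75 kN, compressive.
σ_{brass} = P / A = 48750 / 475 = 102.6 MPa.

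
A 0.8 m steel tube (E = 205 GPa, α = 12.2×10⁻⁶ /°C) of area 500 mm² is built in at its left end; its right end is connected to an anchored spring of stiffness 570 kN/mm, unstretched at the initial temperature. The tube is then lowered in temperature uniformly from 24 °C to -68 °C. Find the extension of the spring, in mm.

Free thermal contraction: δ_free = αΔT L = 12.2×10⁻⁶ × 92 × 800 = 0.8979 mm.
Let P be the tensile force in the spring. The tube extends elastically by PL/(AE) and the spring stretches by P/k; together these equal δ_free.
So P = δ_free / [L/(AE) + 1/k] = 0.8979 / [ 800/(500×205×10³) + 1/(570×10³) ].
P = 0.8979 / 9.559×10⁻⁶ = 93930 N.
Spring extension = P/k = 93930/(570×10³) = 0.1648 mm.

δ ≈ 0.165 mm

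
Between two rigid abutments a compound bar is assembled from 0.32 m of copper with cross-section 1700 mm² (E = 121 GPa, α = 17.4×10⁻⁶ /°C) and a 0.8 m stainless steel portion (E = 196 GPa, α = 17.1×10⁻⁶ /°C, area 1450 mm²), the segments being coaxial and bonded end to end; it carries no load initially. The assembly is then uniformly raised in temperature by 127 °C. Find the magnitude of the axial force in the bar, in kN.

With the walls removed the bar would change length by δ_free = Σ αᵢΔT Lᵢ = 17.4×10⁻⁶×127×320 + 17.1×10⁻⁶×127×800 = 2.444 mm.
The rigid supports impose zero overall length change; the single axial force P common to all segments must satisfy P Σ Lᵢ/(AᵢEᵢ) = δ_free.
The series flexibility is Σ Lᵢ/(AᵢEᵢ) = 320/(1700×121×10³) + 800/(1450×196×10³) = 4.371×10⁻⁶ mm/N.
P = 2.444 / 4.371×10⁻⁶ = 559300 N = 559.3 kN, compressive.

P ≈ 559 kN (compressive)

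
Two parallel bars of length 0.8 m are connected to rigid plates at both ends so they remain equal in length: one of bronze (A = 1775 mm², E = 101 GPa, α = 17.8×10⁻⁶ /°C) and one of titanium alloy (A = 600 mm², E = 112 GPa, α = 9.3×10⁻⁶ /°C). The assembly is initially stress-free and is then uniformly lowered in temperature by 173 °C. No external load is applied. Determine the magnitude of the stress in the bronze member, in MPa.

σ ≈ 40.5 MPa (tensile)

Equilibrium of a rigid end plate with no external load gives equal and opposite internal forces ±P in the two members. Since α_{bronze} > α_{titanium alloy}, cooling drives the bronze into tension and the titanium alloy into compression.
Compatibility of the two members (thermal + elastic change equal): (α₁ − α₂)ΔT = P·[1/(A₁E₁) + 1/(A₂E₂)].
|α₁ − α₂|·ΔT = 8.5×10⁻⁶ × 173 = 0.001471.
1/(A₁E₁) + 1/(A₂E₂) = 1/(1775×101×10³) + 1/(600×112×10³) = 2.046×10⁻⁸ N⁻¹.
So P = 0.001471 / 2.046×10⁻⁸ = 71.88 kN.
σ_{bronze} = P/A₁ = 71880/1775 = 40.49 MPa, tensile.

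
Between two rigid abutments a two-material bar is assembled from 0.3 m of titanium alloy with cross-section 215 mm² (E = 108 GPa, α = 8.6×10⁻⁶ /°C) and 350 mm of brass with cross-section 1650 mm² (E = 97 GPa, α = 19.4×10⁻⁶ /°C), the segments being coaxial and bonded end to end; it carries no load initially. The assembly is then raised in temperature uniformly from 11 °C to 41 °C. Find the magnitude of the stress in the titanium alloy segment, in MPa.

σ ≈ 86.5 MPa (compressive)

Free thermal expansion of the whole bar: Σ αᵢΔT Lᵢ = 8.6×10⁻⁶×30×300 + 19.4×10⁻⁶×30×350 = 0.2811 mm.
The rigid supports impose zero overall length change; the single axial force P common to all segments must satisfy P Σ Lᵢ/(AᵢEᵢ) = δ_free.
The series flexibility is Σ Lᵢ/(AᵢEᵢ) = 300/(215×108×10³) + 350/(1650×97×10³) = 1.511×10⁻⁵ mm/N.
Hence P = δ_free / Σ(L/AE) = 0.2811/1.511×10⁻⁵ = 18.61 kN (compressive).
σ_{titanium alloy} = P / A = 18610 / 215 = 86.55 MPa.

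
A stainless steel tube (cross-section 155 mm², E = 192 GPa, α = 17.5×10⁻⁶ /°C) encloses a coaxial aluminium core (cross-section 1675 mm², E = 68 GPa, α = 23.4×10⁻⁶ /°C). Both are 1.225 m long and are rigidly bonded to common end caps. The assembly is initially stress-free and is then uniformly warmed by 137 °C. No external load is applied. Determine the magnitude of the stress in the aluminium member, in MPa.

Equilibrium of a rigid end plate with no external load gives equal and opposite internal forces ±P in the two members. Since α_{aluminium} > α_{stainless steel}, heating drives the aluminium into compression and the stainless steel into tension.
Setting the final lengths equal and cancelling L: (α₁ − α₂)ΔT = P/(A₁E₁) + P/(A₂E₂).
|α₁ − α₂|·ΔT = 5.9×10⁻⁶ × 137 = 0.0008083.
1/(A₁E₁) + 1/(A₂E₂) = 1/(155×192×10³) + 1/(1675×68×10³) = 4.238×10⁻⁸ N⁻¹.
P = 0.0008083 / 4.238×10⁻⁸ = 19070 N = 19.07 kN.
σ_{aluminium} = P/A₂ = 19070/1675 = 11.39 MPa, compressive.

σ ≈ 11.4 MPa (compressive)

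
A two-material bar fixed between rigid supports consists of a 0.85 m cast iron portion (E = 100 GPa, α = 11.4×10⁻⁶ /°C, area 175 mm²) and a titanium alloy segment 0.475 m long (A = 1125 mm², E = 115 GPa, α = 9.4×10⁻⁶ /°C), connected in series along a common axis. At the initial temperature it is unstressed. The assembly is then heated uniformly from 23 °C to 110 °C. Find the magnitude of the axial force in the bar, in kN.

If the supports were absent, the total length change would be Σ αᵢΔT Lᵢ = 11.4×10⁻⁶×87×850 + 9.4×10⁻⁶×87×475 = 1.231 mm.
The walls prevent any net length change, so an axial force P (same in every segment) develops. Compatibility: P · Σ Lᵢ/(AᵢEᵢ) = δ_free.
The series flexibility is Σ Lᵢ/(AᵢEᵢ) = 850/(175×100×10³) + 475/(1125×115×10³) = 5.224×10⁻⁵ mm/N.
So P = 1.231 / 5.224×10⁻⁵ = 23.57 kN, compressive.

P ≈ 23.6 kN (compressive)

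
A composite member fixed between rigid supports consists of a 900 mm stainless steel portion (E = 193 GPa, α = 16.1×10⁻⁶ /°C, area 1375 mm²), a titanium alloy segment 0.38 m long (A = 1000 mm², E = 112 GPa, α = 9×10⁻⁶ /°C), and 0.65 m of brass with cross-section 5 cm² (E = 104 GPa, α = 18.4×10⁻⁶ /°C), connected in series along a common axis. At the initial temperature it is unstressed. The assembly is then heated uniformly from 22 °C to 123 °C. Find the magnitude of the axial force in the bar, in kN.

Free thermal expansion of the whole bar: Σ αᵢΔT Lᵢ = 16.1×10⁻⁶×101×900 + 9×10⁻⁶×101×380 + 18.4×10⁻⁶×101×650 = 3.017 mm.
Since the ends are fixed, an axial force P builds up, equal in every segment, with P · Σ Lᵢ/(AᵢEᵢ) = δ_free.
The series flexibility is Σ Lᵢ/(AᵢEᵢ) = 900/(1375×193×10³) + 380/(1000×112×10³) + 650/(500×104×10³) = 1.928×10⁻⁵ mm/N.
P = 3.017 / 1.928×10⁻⁵ = 156400 N = 156.4 kN, compressive.

P ≈ 156 kN (compressive)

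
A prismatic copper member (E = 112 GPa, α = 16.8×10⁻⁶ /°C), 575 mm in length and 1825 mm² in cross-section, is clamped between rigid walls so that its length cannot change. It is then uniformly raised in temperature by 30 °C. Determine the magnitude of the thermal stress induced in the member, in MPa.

σ ≈ 56.4 MPa (compressive)

Because both ends are immovable the net strain is zero, and the suppressed thermal strain is αΔT = 16.8×10⁻⁶ × 30 = 504×10⁻⁶.
The stress required to suppress this strain is σ = Eε = 112×10³ × 504×10⁻⁶ = 56.45 MPa, compressive since the member is trying to expand.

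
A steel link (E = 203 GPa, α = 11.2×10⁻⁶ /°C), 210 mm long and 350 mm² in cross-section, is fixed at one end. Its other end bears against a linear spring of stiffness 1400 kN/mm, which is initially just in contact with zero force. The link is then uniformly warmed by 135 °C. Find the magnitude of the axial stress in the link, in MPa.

σ ≈ 247 MPa (compressive)

Free thermal expansion: δ_free = αΔT L = 11.2×10⁻⁶ × 135 × 210 = 0.3175 mm.
With a force P in the spring, the elastic change of the link is PL/(AE) and that of the spring is P/k; compatibility requires their sum to equal δ_free.
So P = δ_free / [L/(AE) + 1/k] = 0.3175 / [ 210/(350×203×10³) + 1/(1400×10³) ].
P = 0.3175 / 3.67×10⁻⁶ = 86520 N.
σ = P/A = 86520/350 = 247.2 MPa.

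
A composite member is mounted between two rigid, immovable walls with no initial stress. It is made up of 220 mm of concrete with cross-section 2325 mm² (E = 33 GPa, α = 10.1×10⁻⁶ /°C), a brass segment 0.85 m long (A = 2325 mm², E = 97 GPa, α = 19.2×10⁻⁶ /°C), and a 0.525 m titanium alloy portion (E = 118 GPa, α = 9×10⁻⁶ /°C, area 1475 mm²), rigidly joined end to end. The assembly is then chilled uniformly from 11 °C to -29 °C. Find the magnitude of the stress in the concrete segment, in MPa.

With the walls removed the bar would change length by δ_free = Σ αᵢΔT Lᵢ = 10.1×10⁻⁶×40×220 + 19.2×10⁻⁶×40×850 + 9×10⁻⁶×40×525 = 0.9307 mm.
The rigid supports impose zero overall length change; the single axial force P common to all segments must satisfy P Σ Lᵢ/(AᵢEᵢ) = δ_free.
Σ Lᵢ/(AᵢEᵢ) = 220/(2325×33×10³) + 850/(2325×97×10³) + 525/(1475×118×10³) = 9.653×10⁻⁶ mm/N.
So P = 0.9307 / 9.653×10⁻⁶ = 96.42 kN, tensile.
σ_{concrete} = P / A = 96420 / 2325 = 41.47 MPa.

σ ≈ 41.5 MPa (tensile)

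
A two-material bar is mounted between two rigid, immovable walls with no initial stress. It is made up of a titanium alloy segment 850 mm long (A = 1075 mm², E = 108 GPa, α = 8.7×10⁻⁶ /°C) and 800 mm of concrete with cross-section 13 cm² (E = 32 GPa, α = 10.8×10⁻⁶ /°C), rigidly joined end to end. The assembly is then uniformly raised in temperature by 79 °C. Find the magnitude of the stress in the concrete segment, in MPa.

σ ≈ 36.7 MPa (compressive)

If the supports were absent, the total length change would be Σ αᵢΔT Lᵢ = 8.7×10⁻⁶×79×850 + 10.8×10⁻⁶×79×800 = 1.267 mm.
Since the ends are fixed, an axial force P builds up, equal in every segment, with P · Σ Lᵢ/(AᵢEᵢ) = δ_free.
The series flexibility is Σ Lᵢ/(AᵢEᵢ) = 850/(1075×108×10³) + 800/(1300×32×10³) = 2.655×10⁻⁵ mm/N.
P = 1.267 / 2.655×10⁻⁵ = 47710 N = 47.71 kN, compressive.
σ_{concrete} = P / A = 47710 / 1300 = 36.7 MPa.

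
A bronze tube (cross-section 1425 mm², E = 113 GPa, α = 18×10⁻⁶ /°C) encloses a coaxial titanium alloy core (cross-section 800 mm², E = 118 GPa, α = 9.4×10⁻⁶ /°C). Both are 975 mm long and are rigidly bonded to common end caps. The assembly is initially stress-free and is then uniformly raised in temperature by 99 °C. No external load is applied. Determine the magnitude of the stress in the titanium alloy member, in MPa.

σ ≈ 63.3 MPa (tensile)

Equilibrium of a rigid end plate with no external load gives equal and opposite internal forces ±P in the two members. Since α_{bronze} > α_{titanium alloy}, heating drives the bronze into compression and the titanium alloy into tension.
Setting the final lengths equal and cancelling L: (α₁ − α₂)ΔT = P/(A₁E₁) + P/(A₂E₂).
|α₁ − α₂|·ΔT = 8.6×10⁻⁶ × 99 = 0.0008514.
1/(A₁E₁) + 1/(A₂E₂) = 1/(1425×113×10³) + 1/(800×118×10³) = 1.68×10⁻⁸ N⁻¹.
So P = 0.0008514 / 1.68×10⁻⁸ = 50.67 kN.
σ_{titanium alloy} = P/A₂ = 50670/800 = 63.34 MPa, tensile.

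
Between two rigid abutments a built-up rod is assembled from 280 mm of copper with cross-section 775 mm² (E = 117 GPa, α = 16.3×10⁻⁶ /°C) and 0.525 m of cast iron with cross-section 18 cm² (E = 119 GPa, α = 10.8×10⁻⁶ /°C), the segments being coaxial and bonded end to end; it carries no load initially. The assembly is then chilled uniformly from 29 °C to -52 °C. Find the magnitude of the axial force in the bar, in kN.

P ≈ 150 kN (tensile)

Free thermal contraction of the whole bar: Σ αᵢΔT Lᵢ = 16.3×10⁻⁶×81×280 + 10.8×10⁻⁶×81×525 = 0.829 mm.
The walls prevent any net length change, so an axial force P (same in every segment) develops. Compatibility: P · Σ Lᵢ/(AᵢEᵢ) = δ_free.
Σ Lᵢ/(AᵢEᵢ) = 280/(775×117×10³) + 525/(1800×119×10³) = 5.539×10⁻⁶ mm/N.
Hence P = δ_free / Σ(L/AE) = 0.829/5.539×10⁻⁶ = 149.7 kN (tensile).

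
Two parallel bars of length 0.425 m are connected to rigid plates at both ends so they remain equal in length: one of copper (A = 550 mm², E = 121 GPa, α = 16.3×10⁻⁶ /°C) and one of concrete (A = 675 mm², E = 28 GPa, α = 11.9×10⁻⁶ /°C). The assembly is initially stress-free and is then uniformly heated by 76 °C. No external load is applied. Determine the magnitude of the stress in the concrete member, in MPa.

σ ≈ 7.29 MPa (tensile)

The copper has the larger α, so on heating it would change length more than the concrete if both were free. The rigid plates force a common final length, so the copper is put into compression and the concrete into tension, with equal and opposite forces P (no external load).
Equating the net (thermal + elastic) strains gives |α₁ − α₂|·ΔT = P·[1/(A₁E₁) + 1/(A₂E₂)].
|α₁ − α₂|·ΔT = 4.4×10⁻⁶ × 76 = 0.0003344.
1/(A₁E₁) + 1/(A₂E₂) = 1/(550×121×10³) + 1/(675×28×10³) = 6.794×10⁻⁸ N⁻¹.
So P = 0.0003344 / 6.794×10⁻⁸ = 4.922 kN.
σ_{concrete} = P/A₂ = 4922/675 = 7.292 MPa, tensile.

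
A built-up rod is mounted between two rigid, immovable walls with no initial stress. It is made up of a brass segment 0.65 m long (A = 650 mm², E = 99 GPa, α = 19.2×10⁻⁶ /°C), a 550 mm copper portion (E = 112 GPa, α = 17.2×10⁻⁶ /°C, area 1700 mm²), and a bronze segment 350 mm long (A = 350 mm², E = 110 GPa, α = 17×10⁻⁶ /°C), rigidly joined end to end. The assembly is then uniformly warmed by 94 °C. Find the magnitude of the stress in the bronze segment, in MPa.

σ ≈ 339 MPa (compressive)

With the walls removed the bar would change length by δ_free = Σ αᵢΔT Lᵢ = 19.2×10⁻⁶×94×650 + 17.2×10⁻⁶×94×550 + 17×10⁻⁶×94×350 = 2.622 mm.
The walls prevent any net length change, so an axial force P (same in every segment) develops. Compatibility: P · Σ Lᵢ/(AᵢEᵢ) = δ_free.
The series flexibility is Σ Lᵢ/(AᵢEᵢ) = 650/(650×99×10³) + 550/(1700×112×10³) + 350/(350×110×10³) = 2.208×10⁻⁵ mm/N.
P = 2.622 / 2.208×10⁻⁵ = 118700 N = 118.7 kN, compressive.
σ_{bronze} = P / A = 118700 / 350 = 339.2 MPa.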